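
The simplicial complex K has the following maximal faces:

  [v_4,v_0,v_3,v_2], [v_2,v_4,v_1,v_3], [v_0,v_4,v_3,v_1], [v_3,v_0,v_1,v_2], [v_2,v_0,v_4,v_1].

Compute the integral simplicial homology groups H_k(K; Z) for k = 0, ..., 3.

We work with the vertex ordering v_0 < v_1 < v_2 < v_3 < v_4. The simplices of K, each written with vertices in increasing order, are:

  0-simplices (5): [v_0], [v_1], [v_2], [v_3], [v_4]
  1-simplices (10): [v_0,v_1], [v_0,v_2], [v_0,v_3], [v_0,v_4], [v_1,v_2], [v_1,v_3], [v_1,v_4], [v_2,v_3], [v_2,v_4], [v_3,v_4]
  2-simplices (10): [v_0,v_1,v_2], [v_0,v_1,v_3], [v_0,v_1,v_4], [v_0,v_2,v_3], [v_0,v_2,v_4], [v_0,v_3,v_4], [v_1,v_2,v_3], [v_1,v_2,v_4], [v_1,v_3,v_4], [v_2,v_3,v_4]
  3-simplices (5): [v_0,v_1,v_2,v_3], [v_0,v_1,v_2,v_4], [v_0,v_1,v_3,v_4], [v_0,v_2,v_3,v_4], [v_1,v_2,v_3,v_4]

Hence C_0 ≅ Z^5, C_1 ≅ Z^10, C_2 ≅ Z^10, C_3 ≅ Z^5.

The boundary map ∂_1: C_1 → C_0 is given by ∂[p,q] = [q] − [p].
This gives a 5×10 integer matrix of rank 4; reducing to Smith normal form yields diagonal entries (1,1,1,1).

The boundary map ∂_2: C_2 → C_1 acts by ∂[p,q,r] = [q,r] − [p,r] + [p,q]. For instance
  ∂[v_0,v_1,v_2] = [v_1,v_2] − [v_0,v_2] + [v_0,v_1],
  ∂[v_1,v_2,v_3] = [v_2,v_3] − [v_1,v_3] + [v_1,v_2].
This gives a 10×10 integer matrix of rank 6; reducing to Smith normal form yields diagonal entries (1,1,1,1,1,1).

Boundary ∂_3: C_3 → C_2 sends each 3-simplex σ to the alternating sum Σ_i (−1)^i (σ with its i-th vertex removed). For instance
  ∂[v_0,v_1,v_2,v_3] = [v_1,v_2,v_3] − [v_0,v_2,v_3] + [v_0,v_1,v_3] − [v_0,v_1,v_2],
  ∂[v_0,v_2,v_3,v_4] = [v_2,v_3,v_4] − [v_0,v_3,v_4] + [v_0,v_2,v_4] − [v_0,v_2,v_3].
The 10×5 boundary matrix has rank 4 and Smith normal form diag(1,1,1,1).

Now H_k = ker ∂_k / im ∂_{k+1}, so:

  H_0: rank C_0 − rank ∂_1 = 5 − 4 = 1, and the invariant factors of ∂_1 are all 1, so H_0 = Z.
  H_1: rank ker ∂_1 − rank ∂_2 = (10 − 4) − 6 = 0, and the invariant factors of ∂_2 are all 1, so H_1 = 0.
  H_2: rank ker ∂_2 − rank ∂_3 = (10 − 6) − 4 = 0, and the invariant factors of ∂_3 are all 1, so H_2 = 0.
  H_3: rank ker ∂_3 − rank ∂_4 = (5 − 4) − 0 = 1, and there is no ∂_4, so H_3 = Z.

(K is a triangulation of the 3-sphere S^3.)

H_0 ≅ Z,  H_1 = 0,  H_2 = 0,  H_3 ≅ Z.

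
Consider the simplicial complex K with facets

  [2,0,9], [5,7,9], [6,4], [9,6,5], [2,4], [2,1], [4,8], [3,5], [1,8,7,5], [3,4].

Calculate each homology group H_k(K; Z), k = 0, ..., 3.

H_0 ≅ Z,  H_1 ≅ Z^4,  H_2 = 0,  H_3 = 0.

Fix the vertex order 0 < 1 < 2 < 3 < 4 < 5 < 6 < 7 < 8 < 9 and write every simplex with vertices in increasing order. Then dim K = 3 and the simplices of K are:

  0-simplices (10): [0], [1], [2], [3], [4], [5], [6], [7], [8], [9]
  1-simplices (19): [0,2], [0,9], [1,2], [1,5], [1,7], [1,8], [2,4], [2,9], [3,4], [3,5], [4,6], [4,8], [5,6], [5,7], [5,8], [5,9], [6,9], [7,8], [7,9]
  2-simplices (7): [0,2,9], [1,5,7], [1,5,8], [1,7,8], [5,6,9], [5,7,8], [5,7,9]
  3-simplices (1): [1,5,7,8]

giving chain groups C_0 ≅ Z^10, C_1 ≅ Z^19, C_2 ≅ Z^7, C_3 ≅ Z^1.

The boundary map ∂_1: C_1 → C_0 sends each edge [p,q] (with p < q) to q − p. For instance
  ∂[3,5] = [5] − [3].
This gives a 10×19 integer matrix of rank 9; reducing to Smith normal form yields diagonal entries (1,1,1,1,1,1,1,1,1).

Boundary ∂_2: C_2 → C_1 maps a triangle to the signed sum of its edges. For instance
  ∂[1,5,7] = [5,7] − [1,7] + [1,5],
  ∂[1,5,8] = [5,8] − [1,8] + [1,5].
This gives a 19×7 integer matrix of rank 6; reducing to Smith normal form yields diagonal entries (1,1,1,1,1,1).

The boundary map ∂_3: C_3 → C_2 sends each 3-simplex σ to the alternating sum Σ_i (−1)^i (σ with its i-th vertex removed). For instance
  ∂[1,5,7,8] = [5,7,8] − [1,7,8] + [1,5,8] − [1,5,7].
The resulting 7×1 matrix has rank 1, and its Smith normal form has invariant factors (1).

Reading off H_k = ker ∂_k / im ∂_{k+1}:

  H_0: rank C_0 − rank ∂_1 = 10 − 9 = 1, and the invariant factors of ∂_1 are all 1, so H_0 ≅ Z.
  H_1: rank ker ∂_1 − rank ∂_2 = (19 − 9) − 6 = 4, and the invariant factors of ∂_2 are all 1, so H_1 ≅ Z^4.
  H_2: rank ker ∂_2 − rank ∂_3 = (7 − 6) − 1 = 0, and the invariant factors of ∂_3 are all 1, so H_2 ≅ 0.
  H_3: rank ker ∂_3 − rank ∂_4 = (1 − 1) − 0 = 0, and there is no ∂_4, so H_3 ≅ 0.

As a check, the Euler characteristic is 10 − 19 + 7 − 1 = -3, which agrees with 1 − 4 + 0 − 0 = -3.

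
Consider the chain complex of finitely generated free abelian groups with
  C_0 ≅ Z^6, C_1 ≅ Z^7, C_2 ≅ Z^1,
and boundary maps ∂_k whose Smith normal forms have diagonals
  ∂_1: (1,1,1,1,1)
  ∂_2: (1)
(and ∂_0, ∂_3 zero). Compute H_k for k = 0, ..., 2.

H_0: b_0 = 6 − 0 − 5 = 1; torsion from ∂_1 factors > 1: none. So H_0 = Z.
H_1: b_1 = 7 − 5 − 1 = 1; torsion from ∂_2 factors > 1: none. So H_1 = Z.
H_2: b_2 = 1 − 1 − 0 = 0; torsion from ∂_3 factors > 1: none. So H_2 = 0.

H_0 = Z,  H_1 = Z,  H_2 = 0.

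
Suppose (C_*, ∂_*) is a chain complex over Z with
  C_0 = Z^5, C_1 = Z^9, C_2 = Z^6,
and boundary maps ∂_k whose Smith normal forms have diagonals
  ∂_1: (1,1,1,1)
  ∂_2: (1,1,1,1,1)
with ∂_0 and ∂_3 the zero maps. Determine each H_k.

H_0: b_0 = 5 − 0 − 4 = 1; torsion from ∂_1 factors > 1: none. So H_0 ≅ Z.
H_1: b_1 = 9 − 4 − 5 = 0; torsion from ∂_2 factors > 1: none. So H_1 ≅ 0.
H_2: b_2 = 6 − 5 − 0 = 1; torsion from ∂_3 factors > 1: none. So H_2 ≅ Z.

H_0 ≅ Z,  H_1 = 0,  H_2 ≅ Z.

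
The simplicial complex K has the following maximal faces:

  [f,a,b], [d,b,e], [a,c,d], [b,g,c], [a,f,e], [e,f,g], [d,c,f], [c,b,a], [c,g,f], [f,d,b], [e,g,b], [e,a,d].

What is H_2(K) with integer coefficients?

Fix the vertex order a < b < c < d < e < f < g and write every simplex with vertices in increasing order. Then dim K = 2 and the simplices of K are:

  0-simplices (7): a, b, c, d, e, f, g
  1-simplices (18): ab, ac, ad, ae, af, bc, bd, be, bf, bg, cd, cf, cg, de, df, ef, eg, fg
  2-simplices (12): abc, abf, acd, ade, aef, bcg, bde, bdf, beg, cdf, cfg, efg

so the chain groups are C_0 ≅ Z^7, C_1 ≅ Z^18, C_2 ≅ Z^12.

The boundary map ∂_1: C_1 → C_0 sends each edge [p,q] (with p < q) to q − p.
The resulting 7×18 matrix has rank 6, and its Smith normal form has invariant factors (1,1,1,1,1,1).

∂_2: C_2 → C_1 maps a triangle to the signed sum of its edges. For instance
  ∂bcg = cg − bg + bc,
  ∂bde = de − be + bd.
This gives a 18×12 integer matrix of rank 12; reducing to Smith normal form yields diagonal entries (1,1,1,1,1,1,1,1,1,1,1,2).

Computing H_k = (kernel of ∂_k) / (image of ∂_{k+1}):

  H_2: rank ker ∂_2 − rank ∂_3 = (12 − 12) − 0 = 0, and there is no ∂_3, so H_2 ≅ 0.

H_2 ≅ 0.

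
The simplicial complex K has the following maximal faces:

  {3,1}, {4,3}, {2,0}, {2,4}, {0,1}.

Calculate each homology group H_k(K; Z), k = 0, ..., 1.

H_0 = Z,  H_1 = Z.

We work with the vertex ordering 0 < 1 < 2 < 3 < 4. The simplices of K, each written with vertices in increasing order, are:

  0-simplices (5): [0], [1], [2], [3], [4]
  1-simplices (5): [0,1], [0,2], [1,3], [2,4], [3,4]

giving chain groups C_0 ≅ Z^5, C_1 ≅ Z^5.

The boundary map ∂_1: C_1 → C_0 is given by ∂[p,q] = [q] − [p].
As a 5×5 matrix over Z this has rank 4, with invariant factors (1,1,1,1).

Reading off H_k = ker ∂_k / im ∂_{k+1}:

  H_0: rank C_0 − rank ∂_1 = 5 − 4 = 1, and the invariant factors of ∂_1 are all 1, so H_0 = Z.
  H_1: rank ker ∂_1 − rank ∂_2 = (5 − 4) − 0 = 1, and there is no ∂_2, so H_1 = Z.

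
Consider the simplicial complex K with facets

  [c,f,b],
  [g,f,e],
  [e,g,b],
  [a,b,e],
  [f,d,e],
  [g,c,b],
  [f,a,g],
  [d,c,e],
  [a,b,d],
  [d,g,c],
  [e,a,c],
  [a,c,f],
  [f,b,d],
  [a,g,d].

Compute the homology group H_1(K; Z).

H_1 ≅ Z^2.

We work with the vertex ordering a < b < c < d < e < f < g. The simplices of K, each written with vertices in increasing order, are:

  0-simplices (7): a, b, c, d, e, f, g
  1-simplices (21): ab, ac, ad, ae, af, ag, bc, bd, be, bf, bg, cd, ce, cf, cg, de, df, dg, ef, eg, fg
  2-simplices (14): abd, abe, ace, acf, adg, afg, bcf, bcg, bdf, beg, cde, cdg, def, efg

giving chain groups C_0 ≅ Z^7, C_1 ≅ Z^21, C_2 ≅ Z^14.

The boundary map ∂_1: C_1 → C_0 maps an edge to its endpoints' difference, ∂[p,q] = q − p.
The resulting 7×21 matrix has rank 6, and its Smith normal form has invariant factors (1,1,1,1,1,1).

∂_2: C_2 → C_1 sends each 2-simplex [p,q,r] to [q,r] − [p,r] + [p,q]. For instance
  ∂afg = fg − ag + af,
  ∂bdf = df − bf + bd.
The 21×14 boundary matrix has rank 13 and Smith normal form diag(1,1,1,1,1,1,1,1,1,1,1,1,1).

From H_k ≅ ker(∂_k) / im(∂_{k+1}) we obtain:

  H_1: rank ker ∂_1 − rank ∂_2 = (21 − 6) − 13 = 2, and the invariant factors of ∂_2 are all 1, so H_1 ≅ Z^2.

(K is a triangulation of the torus T^2.)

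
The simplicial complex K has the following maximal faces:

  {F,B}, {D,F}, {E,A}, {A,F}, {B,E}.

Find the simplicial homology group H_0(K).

Fix the vertex order A < B < D < E < F and write every simplex with vertices in increasing order. Then dim K = 1 and the simplices of K are:

  0-simplices (5): A, B, D, E, F
  1-simplices (5): AE, AF, BE, BF, DF

so the chain groups are C_0 ≅ Z^5, C_1 ≅ Z^5.

∂_1: C_1 → C_0 sends each edge [p,q] (with p < q) to q − p. For instance
  ∂BF = F − B.
As a 5×5 matrix over Z this has rank 4, with invariant factors (1,1,1,1).

From H_k ≅ ker(∂_k) / im(∂_{k+1}) we obtain:

  H_0: rank C_0 − rank ∂_1 = 5 − 4 = 1, and the invariant factors of ∂_1 are all 1, so H_0 = Z.

H_0 ≅ Z.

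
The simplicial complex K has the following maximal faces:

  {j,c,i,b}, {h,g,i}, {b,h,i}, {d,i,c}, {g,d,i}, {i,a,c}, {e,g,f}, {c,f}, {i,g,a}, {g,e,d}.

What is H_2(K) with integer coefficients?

H_2 ≅ 0.

K has 10 vertices, 21 edges, 12 triangles, 1 3-simplex.
rank ∂_2 = 11, rank ∂_3 = 1 ⇒ b_2 = 12 − 11 − 1 = 0; all invariant factors of ∂_3 are 1 so no torsion. So H_2 ≅ 0.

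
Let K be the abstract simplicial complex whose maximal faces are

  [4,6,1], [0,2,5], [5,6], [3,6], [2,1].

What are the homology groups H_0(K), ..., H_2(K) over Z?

We work with the vertex ordering 0 < 1 < 2 < 3 < 4 < 5 < 6. The simplices of K, each written with vertices in increasing order, are:

  0-simplices (7): [0], [1], [2], [3], [4], [5], [6]
  1-simplices (9): [0,2], [0,5], [1,2], [1,4], [1,6], [2,5], [3,6], [4,6], [5,6]
  2-simplices (2): [0,2,5], [1,4,6]

giving chain groups C_0 ≅ Z^7, C_1 ≅ Z^9, C_2 ≅ Z^2.

The boundary map ∂_1: C_1 → C_0 sends each edge [p,q] (with p < q) to q − p.
The 7×9 boundary matrix has rank 6 and Smith normal form diag(1,1,1,1,1,1).

Boundary ∂_2: C_2 → C_1 sends each 2-simplex [p,q,r] to [q,r] − [p,r] + [p,q]. For instance
  ∂[0,2,5] = [2,5] − [0,5] + [0,2],
  ∂[1,4,6] = [4,6] − [1,6] + [1,4].
This gives a 9×2 integer matrix of rank 2; reducing to Smith normal form yields diagonal entries (1,1).

Reading off H_k = ker ∂_k / im ∂_{k+1}:

  H_0: rank C_0 − rank ∂_1 = 7 − 6 = 1, and the invariant factors of ∂_1 are all 1, so H_0 = Z.
  H_1: rank ker ∂_1 − rank ∂_2 = (9 − 6) − 2 = 1, and the invariant factors of ∂_2 are all 1, so H_1 = Z.
  H_2: rank ker ∂_2 − rank ∂_3 = (2 − 2) − 0 = 0, and there is no ∂_3, so H_2 = 0.

As a check, the Euler characteristic is 7 − 9 + 2 = 0, which agrees with 1 − 1 + 0 = 0.

H_0 ≅ Z,  H_1 ≅ Z,  H_2 = 0.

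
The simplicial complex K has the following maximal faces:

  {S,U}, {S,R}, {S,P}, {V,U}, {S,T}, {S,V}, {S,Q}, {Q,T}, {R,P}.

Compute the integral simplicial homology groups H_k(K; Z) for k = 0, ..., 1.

H_0 = Z,  H_1 = Z^3.

We work with the vertex ordering P < Q < R < S < T < U < V. The simplices of K, each written with vertices in increasing order, are:

  0-simplices (7): P, Q, R, S, T, U, V
  1-simplices (9): PR, PS, QS, QT, RS, ST, SU, SV, UV

Hence C_0 ≅ Z^7, C_1 ≅ Z^9.

The boundary map ∂_1: C_1 → C_0 maps an edge to its endpoints' difference, ∂[p,q] = q − p. For instance
  ∂RS = S − R.
As a 7×9 matrix over Z this has rank 6, with invariant factors (1,1,1,1,1,1).

Computing H_k = (kernel of ∂_k) / (image of ∂_{k+1}):

  H_0: rank C_0 − rank ∂_1 = 7 − 6 = 1, and the invariant factors of ∂_1 are all 1, so H_0 = Z.
  H_1: rank ker ∂_1 − rank ∂_2 = (9 − 6) − 0 = 3, and there is no ∂_2, so H_1 = Z^3.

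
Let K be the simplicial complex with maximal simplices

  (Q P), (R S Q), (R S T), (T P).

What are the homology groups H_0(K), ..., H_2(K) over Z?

H_0 ≅ Z,  H_1 ≅ Z,  H_2 = 0.

Fix the vertex order P < Q < R < S < T and write every simplex with vertices in increasing order. Then dim K = 2 and the simplices of K are:

  0-simplices (5): P, Q, R, S, T
  1-simplices (7): PQ, PT, QR, QS, RS, RT, ST
  2-simplices (2): QRS, RST

Hence C_0 ≅ Z^5, C_1 ≅ Z^7, C_2 ≅ Z^2.

The boundary map ∂_1: C_1 → C_0 is given by ∂[p,q] = [q] − [p]. For instance
  ∂PQ = Q − P.
This gives a 5×7 integer matrix of rank 4; reducing to Smith normal form yields diagonal entries (1,1,1,1).

∂_2: C_2 → C_1 maps a triangle to the signed sum of its edges. For instance
  ∂RST = ST − RT + RS,
  ∂QRS = RS − QS + QR.
The resulting 7×2 matrix has rank 2, and its Smith normal form has invariant factors (1,1).

Now H_k = ker ∂_k / im ∂_{k+1}, so:

  H_0: rank C_0 − rank ∂_1 = 5 − 4 = 1, and the invariant factors of ∂_1 are all 1, so H_0 ≅ Z.
  H_1: rank ker ∂_1 − rank ∂_2 = (7 − 4) − 2 = 1, and the invariant factors of ∂_2 are all 1, so H_1 ≅ Z.
  H_2: rank ker ∂_2 − rank ∂_3 = (2 − 2) − 0 = 0, and there is no ∂_3, so H_2 ≅ 0.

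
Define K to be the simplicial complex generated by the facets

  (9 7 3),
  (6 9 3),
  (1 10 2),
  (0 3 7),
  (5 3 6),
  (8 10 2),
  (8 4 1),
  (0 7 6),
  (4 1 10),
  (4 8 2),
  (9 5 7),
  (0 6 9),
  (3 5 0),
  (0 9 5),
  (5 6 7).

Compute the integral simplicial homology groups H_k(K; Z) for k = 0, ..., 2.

Order the vertices as 0 < 1 < 2 < 3 < 4 < 5 < 6 < 7 < 8 < 9 < 10. Listing each simplex with vertices in this order, K has dimension 2 with simplices:

  0-simplices (11): [0], [1], [2], [3], [4], [5], [6], [7], [8], [9], [10]
  1-simplices (25): (25 of them)
  2-simplices (15): [0,3,5], [0,3,7], [0,5,9], [0,6,7], [0,6,9], [1,2,10], [1,4,8], [1,4,10], [2,4,8], [2,8,10], [3,5,6], [3,6,9], [3,7,9], [5,6,7], [5,7,9]

so the chain groups are C_0 ≅ Z^11, C_1 ≅ Z^25, C_2 ≅ Z^15.

The boundary map ∂_1: C_1 → C_0 is given by ∂[p,q] = [q] − [p].
This gives a 11×25 integer matrix of rank 9; reducing to Smith normal form yields diagonal entries (1,1,1,1,1,1,1,1,1).

The boundary map ∂_2: C_2 → C_1 sends each 2-simplex [p,q,r] to [q,r] − [p,r] + [p,q]. For instance
  ∂[3,7,9] = [7,9] − [3,9] + [3,7],
  ∂[1,2,10] = [2,10] − [1,10] + [1,2].
The 25×15 boundary matrix has rank 15 and Smith normal form diag(1,1,1,1,1,1,1,1,1,1,1,1,1,1,2).

Computing H_k = (kernel of ∂_k) / (image of ∂_{k+1}):

  H_0: rank C_0 − rank ∂_1 = 11 − 9 = 2, and the invariant factors of ∂_1 are all 1, so H_0 = Z^2.
  H_1: rank ker ∂_1 − rank ∂_2 = (25 − 9) − 15 = 1, and ∂_2 has invariant factor 2 > 1, so H_1 = Z × Z/2.
  H_2: rank ker ∂_2 − rank ∂_3 = (15 − 15) − 0 = 0, and there is no ∂_3, so H_2 = 0.

H_0 = Z^2,  H_1 = Z × Z/2,  H_2 = 0.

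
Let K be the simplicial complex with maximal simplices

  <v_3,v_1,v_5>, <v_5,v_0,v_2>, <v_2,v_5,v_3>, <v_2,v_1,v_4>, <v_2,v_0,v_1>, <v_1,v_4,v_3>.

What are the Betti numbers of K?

K has 6 vertices, 12 edges, 6 triangles.
rank ∂_0 = 0, rank ∂_1 = 5 ⇒ b_0 = 6 − 0 − 5 = 1; all invariant factors of ∂_1 are 1 so no torsion. So H_0 = Z.
rank ∂_1 = 5, rank ∂_2 = 6 ⇒ b_1 = 12 − 5 − 6 = 1; all invariant factors of ∂_2 are 1 so no torsion. So H_1 = Z.
rank ∂_2 = 6, rank ∂_3 = 0 ⇒ b_2 = 6 − 6 − 0 = 0. So H_2 = 0.

b_0 = 1, b_1 = 1, b_2 = 0.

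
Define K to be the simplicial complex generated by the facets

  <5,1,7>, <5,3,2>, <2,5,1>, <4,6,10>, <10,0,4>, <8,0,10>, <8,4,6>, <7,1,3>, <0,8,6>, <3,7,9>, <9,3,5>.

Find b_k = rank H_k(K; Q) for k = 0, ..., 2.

b_0 = 2, b_1 = 2, b_2 = 0.

Order the vertices as 0 < 1 < 2 < 3 < 4 < 5 < 6 < 7 < 8 < 9 < 10. Listing each simplex with vertices in this order, K has dimension 2 with simplices:

  0-simplices (11): [0], [1], [2], [3], [4], [5], [6], [7], [8], [9], [10]
  1-simplices (22): [0,4], [0,6], [0,8], [0,10], [1,2], [1,3], [1,5], [1,7], [2,3], [2,5], [3,5], [3,7], [3,9], [4,6], [4,8], [4,10], [5,7], [5,9], [6,8], [6,10], [7,9], [8,10]
  2-simplices (11): [0,4,10], [0,6,8], [0,8,10], [1,2,5], [1,3,7], [1,5,7], [2,3,5], [3,5,9], [3,7,9], [4,6,8], [4,6,10]

giving chain groups C_0 ≅ Z^11, C_1 ≅ Z^22, C_2 ≅ Z^11.

∂_1: C_1 → C_0 maps an edge to its endpoints' difference, ∂[p,q] = q − p. For instance
  ∂[7,9] = [9] − [7].
The resulting 11×22 matrix has rank 9, and its Smith normal form has invariant factors (1,1,1,1,1,1,1,1,1).

Boundary ∂_2: C_2 → C_1 sends each 2-simplex [p,q,r] to [q,r] − [p,r] + [p,q]. For instance
  ∂[1,2,5] = [2,5] − [1,5] + [1,2],
  ∂[0,6,8] = [6,8] − [0,8] + [0,6].
As a 22×11 matrix over Z this has rank 11, with invariant factors (1,1,1,1,1,1,1,1,1,1,1).

Reading off H_k = ker ∂_k / im ∂_{k+1}:

  H_0: rank C_0 − rank ∂_1 = 11 − 9 = 2, and the invariant factors of ∂_1 are all 1, so H_0 = Z^2.
  H_1: rank ker ∂_1 − rank ∂_2 = (22 − 9) − 11 = 2, and the invariant factors of ∂_2 are all 1, so H_1 = Z^2.
  H_2: rank ker ∂_2 − rank ∂_3 = (11 − 11) − 0 = 0, and there is no ∂_3, so H_2 = 0.

As a check, the Euler characteristic is 11 − 22 + 11 = 0, which agrees with 2 − 2 + 0 = 0.

Hence the Betti numbers are b_0 = 2, b_1 = 2, b_2 = 0.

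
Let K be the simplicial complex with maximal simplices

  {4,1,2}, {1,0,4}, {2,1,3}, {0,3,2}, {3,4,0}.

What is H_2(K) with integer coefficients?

Fix the vertex order 0 < 1 < 2 < 3 < 4 and write every simplex with vertices in increasing order. Then dim K = 2 and the simplices of K are:

  0-simplices (5): [0], [1], [2], [3], [4]
  1-simplices (10): [0,1], [0,2], [0,3], [0,4], [1,2], [1,3], [1,4], [2,3], [2,4], [3,4]
  2-simplices (5): [0,1,4], [0,2,3], [0,3,4], [1,2,3], [1,2,4]

giving chain groups C_0 ≅ Z^5, C_1 ≅ Z^10, C_2 ≅ Z^5.

Boundary ∂_1: C_1 → C_0 maps an edge to its endpoints' difference, ∂[p,q] = q − p. For instance
  ∂[0,2] = [2] − [0].
This gives a 5×10 integer matrix of rank 4; reducing to Smith normal form yields diagonal entries (1,1,1,1).

Boundary ∂_2: C_2 → C_1 acts by ∂[p,q,r] = [q,r] − [p,r] + [p,q]. For instance
  ∂[0,2,3] = [2,3] − [0,3] + [0,2],
  ∂[1,2,4] = [2,4] − [1,4] + [1,2].
This gives a 10×5 integer matrix of rank 5; reducing to Smith normal form yields diagonal entries (1,1,1,1,1).

Now H_k = ker ∂_k / im ∂_{k+1}, so:

  H_2: rank ker ∂_2 − rank ∂_3 = (5 − 5) − 0 = 0, and there is no ∂_3, so H_2 = 0.

(K is a triangulation of the Möbius band.)

H_2 = 0.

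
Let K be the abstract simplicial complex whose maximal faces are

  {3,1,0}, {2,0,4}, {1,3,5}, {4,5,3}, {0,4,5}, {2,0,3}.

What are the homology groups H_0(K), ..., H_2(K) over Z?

H_0 = Z,  H_1 = Z,  H_2 = 0.

Fix the vertex order 0 < 1 < 2 < 3 < 4 < 5 and write every simplex with vertices in increasing order. Then dim K = 2 and the simplices of K are:

  0-simplices (6): [0], [1], [2], [3], [4], [5]
  1-simplices (12): [0,1], [0,2], [0,3], [0,4], [0,5], [1,3], [1,5], [2,3], [2,4], [3,4], [3,5], [4,5]
  2-simplices (6): [0,1,3], [0,2,3], [0,2,4], [0,4,5], [1,3,5], [3,4,5]

Hence C_0 ≅ Z^6, C_1 ≅ Z^12, C_2 ≅ Z^6.

Boundary ∂_1: C_1 → C_0 sends each edge [p,q] (with p < q) to q − p. For instance
  ∂[2,4] = [4] − [2].
The resulting 6×12 matrix has rank 5, and its Smith normal form has invariant factors (1,1,1,1,1).

∂_2: C_2 → C_1 maps a triangle to the signed sum of its edges. For instance
  ∂[3,4,5] = [4,5] − [3,5] + [3,4],
  ∂[0,1,3] = [1,3] − [0,3] + [0,1].
This gives a 12×6 integer matrix of rank 6; reducing to Smith normal form yields diagonal entries (1,1,1,1,1,1).

Reading off H_k = ker ∂_k / im ∂_{k+1}:

  H_0: rank C_0 − rank ∂_1 = 6 − 5 = 1, and the invariant factors of ∂_1 are all 1, so H_0 ≅ Z.
  H_1: rank ker ∂_1 − rank ∂_2 = (12 − 5) − 6 = 1, and the invariant factors of ∂_2 are all 1, so H_1 ≅ Z.
  H_2: rank ker ∂_2 − rank ∂_3 = (6 − 6) − 0 = 0, and there is no ∂_3, so H_2 ≅ 0.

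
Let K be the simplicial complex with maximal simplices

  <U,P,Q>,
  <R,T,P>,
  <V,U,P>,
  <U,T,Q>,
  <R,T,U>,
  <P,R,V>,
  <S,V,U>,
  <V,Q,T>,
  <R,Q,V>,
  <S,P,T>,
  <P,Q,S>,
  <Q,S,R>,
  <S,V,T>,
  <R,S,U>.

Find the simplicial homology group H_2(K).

K has 7 vertices, 21 edges, 14 triangles.
rank ∂_2 = 13, rank ∂_3 = 0 ⇒ b_2 = 14 − 13 − 0 = 1. So H_2 = Z.

H_2 = Z.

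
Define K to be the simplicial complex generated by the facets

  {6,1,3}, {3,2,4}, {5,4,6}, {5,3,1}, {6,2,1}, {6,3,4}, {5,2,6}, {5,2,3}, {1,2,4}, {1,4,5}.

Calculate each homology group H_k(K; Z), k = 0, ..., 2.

H_0 = Z,  H_1 = Z/2,  H_2 = 0.

Order the vertices as 1 < 2 < 3 < 4 < 5 < 6. Listing each simplex with vertices in this order, K has dimension 2 with simplices:

  0-simplices (6): [1], [2], [3], [4], [5], [6]
  1-simplices (15): [1,2], [1,3], [1,4], [1,5], [1,6], [2,3], [2,4], [2,5], [2,6], [3,4], [3,5], [3,6], [4,5], [4,6], [5,6]
  2-simplices (10): [1,2,4], [1,2,6], [1,3,5], [1,3,6], [1,4,5], [2,3,4], [2,3,5], [2,5,6], [3,4,6], [4,5,6]

so the chain groups are C_0 ≅ Z^6, C_1 ≅ Z^15, C_2 ≅ Z^10.

∂_1: C_1 → C_0 maps an edge to its endpoints' difference, ∂[p,q] = q − p. For instance
  ∂[1,3] = [3] − [1].
As a 6×15 matrix over Z this has rank 5, with invariant factors (1,1,1,1,1).

Boundary ∂_2: C_2 → C_1 maps a triangle to the signed sum of its edges. For instance
  ∂[1,2,6] = [2,6] − [1,6] + [1,2],
  ∂[4,5,6] = [5,6] − [4,6] + [4,5].
The 15×10 boundary matrix has rank 10 and Smith normal form diag(1,1,1,1,1,1,1,1,1,2).

Reading off H_k = ker ∂_k / im ∂_{k+1}:

  H_0: rank C_0 − rank ∂_1 = 6 − 5 = 1, and the invariant factors of ∂_1 are all 1, so H_0 = Z.
  H_1: rank ker ∂_1 − rank ∂_2 = (15 − 5) − 10 = 0, and ∂_2 has invariant factor 2 > 1, so H_1 = Z/2.
  H_2: rank ker ∂_2 − rank ∂_3 = (10 − 10) − 0 = 0, and there is no ∂_3, so H_2 = 0.

As a check, the Euler characteristic is 6 − 15 + 10 = 1, which agrees with 1 − 0 + 0 = 1.
(K is a triangulation of the real projective plane RP^2.)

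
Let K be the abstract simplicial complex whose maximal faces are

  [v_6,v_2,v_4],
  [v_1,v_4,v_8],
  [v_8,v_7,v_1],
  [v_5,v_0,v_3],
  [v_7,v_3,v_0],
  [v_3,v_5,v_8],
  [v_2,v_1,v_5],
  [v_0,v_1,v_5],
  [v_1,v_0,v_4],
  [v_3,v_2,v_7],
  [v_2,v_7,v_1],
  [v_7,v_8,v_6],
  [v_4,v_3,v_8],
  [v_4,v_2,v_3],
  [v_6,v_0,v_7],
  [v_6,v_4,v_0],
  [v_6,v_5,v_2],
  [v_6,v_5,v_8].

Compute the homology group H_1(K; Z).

We work with the vertex ordering v_0 < v_1 < v_2 < v_3 < v_4 < v_5 < v_6 < v_7 < v_8. The simplices of K, each written with vertices in increasing order, are:

  0-simplices (9): [v_0], [v_1], [v_2], [v_3], [v_4], [v_5], [v_6], [v_7], [v_8]
  1-simplices (27): (27 of them)
  2-simplices (18): (18 of them)

so the chain groups are C_0 ≅ Z^9, C_1 ≅ Z^27, C_2 ≅ Z^18.

Boundary ∂_1: C_1 → C_0 maps an edge to its endpoints' difference, ∂[p,q] = q − p. For instance
  ∂[v_0,v_1] = [v_1] − [v_0].
The resulting 9×27 matrix has rank 8, and its Smith normal form has invariant factors (1,1,1,1,1,1,1,1).

∂_2: C_2 → C_1 sends each 2-simplex [p,q,r] to [q,r] − [p,r] + [p,q]. For instance
  ∂[v_0,v_3,v_5] = [v_3,v_5] − [v_0,v_5] + [v_0,v_3],
  ∂[v_3,v_5,v_8] = [v_5,v_8] − [v_3,v_8] + [v_3,v_5].
The 27×18 boundary matrix has rank 17 and Smith normal form diag(1,1,1,1,1,1,1,1,1,1,1,1,1,1,1,1,1).

From H_k ≅ ker(∂_k) / im(∂_{k+1}) we obtain:

  H_1: rank ker ∂_1 − rank ∂_2 = (27 − 8) − 17 = 2, and the invariant factors of ∂_2 are all 1, so H_1 ≅ Z^2.

H_1 ≅ Z^2.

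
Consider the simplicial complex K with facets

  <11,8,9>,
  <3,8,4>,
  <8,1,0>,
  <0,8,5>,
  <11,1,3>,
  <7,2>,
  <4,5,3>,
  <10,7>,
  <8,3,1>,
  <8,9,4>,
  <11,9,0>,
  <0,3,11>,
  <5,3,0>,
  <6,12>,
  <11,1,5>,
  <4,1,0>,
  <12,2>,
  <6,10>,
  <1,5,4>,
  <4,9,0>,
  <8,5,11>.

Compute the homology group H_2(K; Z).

Order the vertices as 0 < 1 < 2 < 3 < 4 < 5 < 6 < 7 < 8 < 9 < 10 < 11 < 12. Listing each simplex with vertices in this order, K has dimension 2 with simplices:

  0-simplices (13): [0], [1], [2], [3], [4], [5], [6], [7], [8], [9], [10], [11], [12]
  1-simplices (29): (29 of them)
  2-simplices (16): [0,1,4], [0,1,8], [0,3,5], [0,3,11], [0,4,9], [0,5,8], [0,9,11], [1,3,8], [1,3,11], [1,4,5], [1,5,11], [3,4,5], [3,4,8], [4,8,9], [5,8,11], [8,9,11]

giving chain groups C_0 ≅ Z^13, C_1 ≅ Z^29, C_2 ≅ Z^16.

∂_1: C_1 → C_0 sends each edge [p,q] (with p < q) to q − p. For instance
  ∂[7,10] = [10] − [7].
As a 13×29 matrix over Z this has rank 11, with invariant factors (1,1,1,1,1,1,1,1,1,1,1).

The boundary map ∂_2: C_2 → C_1 sends each 2-simplex [p,q,r] to [q,r] − [p,r] + [p,q]. For instance
  ∂[8,9,11] = [9,11] − [8,11] + [8,9],
  ∂[5,8,11] = [8,11] − [5,11] + [5,8].
The resulting 29×16 matrix has rank 15, and its Smith normal form has invariant factors (1,1,1,1,1,1,1,1,1,1,1,1,1,1,1).

Reading off H_k = ker ∂_k / im ∂_{k+1}:

  H_2: rank ker ∂_2 − rank ∂_3 = (16 − 15) − 0 = 1, and there is no ∂_3, so H_2 ≅ Z.

H_2 = Z.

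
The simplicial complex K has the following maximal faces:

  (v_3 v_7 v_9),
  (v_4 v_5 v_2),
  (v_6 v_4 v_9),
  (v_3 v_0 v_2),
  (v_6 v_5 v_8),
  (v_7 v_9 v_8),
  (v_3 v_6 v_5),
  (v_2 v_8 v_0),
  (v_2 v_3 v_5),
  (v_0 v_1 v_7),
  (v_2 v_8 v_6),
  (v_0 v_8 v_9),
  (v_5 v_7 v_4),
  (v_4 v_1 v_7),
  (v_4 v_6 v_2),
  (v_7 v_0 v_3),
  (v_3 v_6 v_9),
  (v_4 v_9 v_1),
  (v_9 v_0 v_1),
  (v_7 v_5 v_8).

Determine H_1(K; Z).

We work with the vertex ordering v_0 < v_1 < v_2 < v_3 < v_4 < v_5 < v_6 < v_7 < v_8 < v_9. The simplices of K, each written with vertices in increasing order, are:

  0-simplices (10): [v_0], [v_1], [v_2], [v_3], [v_4], [v_5], [v_6], [v_7], [v_8], [v_9]
  1-simplices (30): (30 of them)
  2-simplices (20): (20 of them)

so the chain groups are C_0 ≅ Z^10, C_1 ≅ Z^30, C_2 ≅ Z^20.

Boundary ∂_1: C_1 → C_0 is given by ∂[p,q] = [q] − [p].
The resulting 10×30 matrix has rank 9, and its Smith normal form has invariant factors (1,1,1,1,1,1,1,1,1).

∂_2: C_2 → C_1 acts by ∂[p,q,r] = [q,r] − [p,r] + [p,q]. For instance
  ∂[v_2,v_6,v_8] = [v_6,v_8] − [v_2,v_8] + [v_2,v_6],
  ∂[v_2,v_3,v_5] = [v_3,v_5] − [v_2,v_5] + [v_2,v_3].
The resulting 30×20 matrix has rank 20, and its Smith normal form has invariant factors (1,1,1,1,1,1,1,1,1,1,1,1,1,1,1,1,1,1,1,2).

Reading off H_k = ker ∂_k / im ∂_{k+1}:

  H_1: rank ker ∂_1 − rank ∂_2 = (30 − 9) − 20 = 1, and ∂_2 has invariant factor 2 > 1, so H_1 = Z ⊕ Z/2.

H_1 = Z ⊕ Z/2.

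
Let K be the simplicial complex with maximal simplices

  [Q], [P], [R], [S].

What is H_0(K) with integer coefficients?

Order the vertices as P < Q < R < S. Listing each simplex with vertices in this order, K has dimension 0 with simplices:

  0-simplices (4): P, Q, R, S

Hence C_0 ≅ Z^4.

Now H_k = ker ∂_k / im ∂_{k+1}, so:

  H_0: rank C_0 − rank ∂_1 = 4 − 0 = 4, and there is no ∂_1, so H_0 ≅ Z^4.

H_0 = Z^4.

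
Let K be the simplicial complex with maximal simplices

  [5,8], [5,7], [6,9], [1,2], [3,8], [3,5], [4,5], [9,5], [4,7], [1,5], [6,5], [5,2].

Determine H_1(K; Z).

H_1 = Z^4.

Order the vertices as 1 < 2 < 3 < 4 < 5 < 6 < 7 < 8 < 9. Listing each simplex with vertices in this order, K has dimension 1 with simplices:

  0-simplices (9): [1], [2], [3], [4], [5], [6], [7], [8], [9]
  1-simplices (12): [1,2], [1,5], [2,5], [3,5], [3,8], [4,5], [4,7], [5,6], [5,7], [5,8], [5,9], [6,9]

giving chain groups C_0 ≅ Z^9, C_1 ≅ Z^12.

Boundary ∂_1: C_1 → C_0 maps an edge to its endpoints' difference, ∂[p,q] = q − p. For instance
  ∂[1,5] = [5] − [1].
This gives a 9×12 integer matrix of rank 8; reducing to Smith normal form yields diagonal entries (1,1,1,1,1,1,1,1).

Now H_k = ker ∂_k / im ∂_{k+1}, so:

  H_1: rank ker ∂_1 − rank ∂_2 = (12 − 8) − 0 = 4, and there is no ∂_2, so H_1 = Z^4.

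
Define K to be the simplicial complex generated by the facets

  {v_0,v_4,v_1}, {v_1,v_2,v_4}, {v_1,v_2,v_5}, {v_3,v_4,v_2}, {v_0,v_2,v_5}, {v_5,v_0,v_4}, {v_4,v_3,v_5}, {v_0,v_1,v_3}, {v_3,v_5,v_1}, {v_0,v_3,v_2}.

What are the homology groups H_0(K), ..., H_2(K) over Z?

H_0 = Z,  H_1 = Z/2Z,  H_2 = 0.

Fix the vertex order v_0 < v_1 < v_2 < v_3 < v_4 < v_5 and write every simplex with vertices in increasing order. Then dim K = 2 and the simplices of K are:

  0-simplices (6): [v_0], [v_1], [v_2], [v_3], [v_4], [v_5]
  1-simplices (15): (15 of them)
  2-simplices (10): [v_0,v_1,v_3], [v_0,v_1,v_4], [v_0,v_2,v_3], [v_0,v_2,v_5], [v_0,v_4,v_5], [v_1,v_2,v_4], [v_1,v_2,v_5], [v_1,v_3,v_5], [v_2,v_3,v_4], [v_3,v_4,v_5]

so the chain groups are C_0 ≅ Z^6, C_1 ≅ Z^15, C_2 ≅ Z^10.

∂_1: C_1 → C_0 is given by ∂[p,q] = [q] − [p].
The resulting 6×15 matrix has rank 5, and its Smith normal form has invariant factors (1,1,1,1,1).

∂_2: C_2 → C_1 acts by ∂[p,q,r] = [q,r] − [p,r] + [p,q]. For instance
  ∂[v_0,v_1,v_4] = [v_1,v_4] − [v_0,v_4] + [v_0,v_1],
  ∂[v_0,v_2,v_5] = [v_2,v_5] − [v_0,v_5] + [v_0,v_2].
The resulting 15×10 matrix has rank 10, and its Smith normal form has invariant factors (1,1,1,1,1,1,1,1,1,2).

From H_k ≅ ker(∂_k) / im(∂_{k+1}) we obtain:

  H_0: rank C_0 − rank ∂_1 = 6 − 5 = 1, and the invariant factors of ∂_1 are all 1, so H_0 ≅ Z.
  H_1: rank ker ∂_1 − rank ∂_2 = (15 − 5) − 10 = 0, and ∂_2 has invariant factor 2 > 1, so H_1 ≅ Z/2Z.
  H_2: rank ker ∂_2 − rank ∂_3 = (10 − 10) − 0 = 0, and there is no ∂_3, so H_2 ≅ 0.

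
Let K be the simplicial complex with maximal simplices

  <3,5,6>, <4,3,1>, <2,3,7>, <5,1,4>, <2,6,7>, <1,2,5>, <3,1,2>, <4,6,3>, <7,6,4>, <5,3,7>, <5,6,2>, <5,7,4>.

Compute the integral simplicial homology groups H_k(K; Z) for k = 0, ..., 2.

H_0 ≅ Z,  H_1 ≅ Z/2,  H_2 = 0.

Take the total order 1 < 2 < 3 < 4 < 5 < 6 < 7 on the vertex set. Then K (dimension 2) consists of the simplices:

  0-simplices (7): [1], [2], [3], [4], [5], [6], [7]
  1-simplices (18): [1,2], [1,3], [1,4], [1,5], [2,3], [2,5], [2,6], [2,7], [3,4], [3,5], [3,6], [3,7], [4,5], [4,6], [4,7], [5,6], [5,7], [6,7]
  2-simplices (12): [1,2,3], [1,2,5], [1,3,4], [1,4,5], [2,3,7], [2,5,6], [2,6,7], [3,4,6], [3,5,6], [3,5,7], [4,5,7], [4,6,7]

giving chain groups C_0 ≅ Z^7, C_1 ≅ Z^18, C_2 ≅ Z^12.

The boundary map ∂_1: C_1 → C_0 is given by ∂[p,q] = [q] − [p].
As a 7×18 matrix over Z this has rank 6, with invariant factors (1,1,1,1,1,1).

∂_2: C_2 → C_1 maps a triangle to the signed sum of its edges. For instance
  ∂[1,2,3] = [2,3] − [1,3] + [1,2],
  ∂[4,6,7] = [6,7] − [4,7] + [4,6].
As a 18×12 matrix over Z this has rank 12, with invariant factors (1,1,1,1,1,1,1,1,1,1,1,2).

Reading off H_k = ker ∂_k / im ∂_{k+1}:

  H_0: rank C_0 − rank ∂_1 = 7 − 6 = 1, and the invariant factors of ∂_1 are all 1, so H_0 = Z.
  H_1: rank ker ∂_1 − rank ∂_2 = (18 − 6) − 12 = 0, and ∂_2 has invariant factor 2 > 1, so H_1 = Z/2.
  H_2: rank ker ∂_2 − rank ∂_3 = (12 − 12) − 0 = 0, and there is no ∂_3, so H_2 = 0.

As a check, the Euler characteristic is 7 − 18 + 12 = 1, which agrees with 1 − 0 + 0 = 1.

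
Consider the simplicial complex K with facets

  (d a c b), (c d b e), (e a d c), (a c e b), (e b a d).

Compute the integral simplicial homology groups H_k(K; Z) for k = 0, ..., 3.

H_0 = Z,  H_1 = 0,  H_2 = 0,  H_3 = Z.

Take the total order a < b < c < d < e on the vertex set. Then K (dimension 3) consists of the simplices:

  0-simplices (5): a, b, c, d, e
  1-simplices (10): ab, ac, ad, ae, bc, bd, be, cd, ce, de
  2-simplices (10): abc, abd, abe, acd, ace, ade, bcd, bce, bde, cde
  3-simplices (5): abcd, abce, abde, acde, bcde

giving chain groups C_0 ≅ Z^5, C_1 ≅ Z^10, C_2 ≅ Z^10, C_3 ≅ Z^5.

∂_1: C_1 → C_0 is given by ∂[p,q] = [q] − [p].
The 5×10 boundary matrix has rank 4 and Smith normal form diag(1,1,1,1).

Boundary ∂_2: C_2 → C_1 sends each 2-simplex [p,q,r] to [q,r] − [p,r] + [p,q]. For instance
  ∂abe = be − ae + ab,
  ∂ade = de − ae + ad.
The 10×10 boundary matrix has rank 6 and Smith normal form diag(1,1,1,1,1,1).

Boundary ∂_3: C_3 → C_2 sends each 3-simplex σ to the alternating sum Σ_i (−1)^i (σ with its i-th vertex removed). For instance
  ∂abcd = bcd − acd + abd − abc,
  ∂abde = bde − ade + abe − abd.
The resulting 10×5 matrix has rank 4, and its Smith normal form has invariant factors (1,1,1,1).

Computing H_k = (kernel of ∂_k) / (image of ∂_{k+1}):

  H_0: rank C_0 − rank ∂_1 = 5 − 4 = 1, and the invariant factors of ∂_1 are all 1, so H_0 = Z.
  H_1: rank ker ∂_1 − rank ∂_2 = (10 − 4) − 6 = 0, and the invariant factors of ∂_2 are all 1, so H_1 = 0.
  H_2: rank ker ∂_2 − rank ∂_3 = (10 − 6) − 4 = 0, and the invariant factors of ∂_3 are all 1, so H_2 = 0.
  H_3: rank ker ∂_3 − rank ∂_4 = (5 − 4) − 0 = 1, and there is no ∂_4, so H_3 = Z.

As a check, the Euler characteristic is 5 − 10 + 10 − 5 = 0, which agrees with 1 − 0 + 0 − 1 = 0.
(K is a triangulation of the 3-sphere S^3.)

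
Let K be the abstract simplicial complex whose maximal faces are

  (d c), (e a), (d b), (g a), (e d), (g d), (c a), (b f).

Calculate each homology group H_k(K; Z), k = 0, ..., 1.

H_0 = Z,  H_1 = Z^2.

Order the vertices as a < b < c < d < e < f < g. Listing each simplex with vertices in this order, K has dimension 1 with simplices:

  0-simplices (7): a, b, c, d, e, f, g
  1-simplices (8): ac, ae, ag, bd, bf, cd, de, dg

Hence C_0 ≅ Z^7, C_1 ≅ Z^8.

Boundary ∂_1: C_1 → C_0 sends each edge [p,q] (with p < q) to q − p. For instance
  ∂de = e − d.
The 7×8 boundary matrix has rank 6 and Smith normal form diag(1,1,1,1,1,1).

From H_k ≅ ker(∂_k) / im(∂_{k+1}) we obtain:

  H_0: rank C_0 − rank ∂_1 = 7 − 6 = 1, and the invariant factors of ∂_1 are all 1, so H_0 ≅ Z.
  H_1: rank ker ∂_1 − rank ∂_2 = (8 − 6) − 0 = 2, and there is no ∂_2, so H_1 ≅ Z^2.

As a check, the Euler characteristic is 7 − 8 = -1, which agrees with 1 − 2 = -1.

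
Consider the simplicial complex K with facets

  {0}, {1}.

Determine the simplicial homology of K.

H_0 ≅ Z^2.

Order the vertices as 0 < 1. Listing each simplex with vertices in this order, K has dimension 0 with simplices:

  0-simplices (2): [0], [1]

so the chain groups are C_0 ≅ Z^2.

Computing H_k = (kernel of ∂_k) / (image of ∂_{k+1}):

  H_0: rank C_0 − rank ∂_1 = 2 − 0 = 2, and there is no ∂_1, so H_0 = Z^2.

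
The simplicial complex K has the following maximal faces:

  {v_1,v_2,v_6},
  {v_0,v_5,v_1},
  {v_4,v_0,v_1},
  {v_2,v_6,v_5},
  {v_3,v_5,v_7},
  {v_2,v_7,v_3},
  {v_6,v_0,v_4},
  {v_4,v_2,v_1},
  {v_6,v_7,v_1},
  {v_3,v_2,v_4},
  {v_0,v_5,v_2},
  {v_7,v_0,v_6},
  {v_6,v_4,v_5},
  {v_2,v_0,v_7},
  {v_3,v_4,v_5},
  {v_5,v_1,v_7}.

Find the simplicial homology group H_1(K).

H_1 ≅ Z^2.

K has 8 vertices, 24 edges, 16 triangles.
rank ∂_1 = 7, rank ∂_2 = 15 ⇒ b_1 = 24 − 7 − 15 = 2; all invariant factors of ∂_2 are 1 so no torsion. So H_1 = Z^2.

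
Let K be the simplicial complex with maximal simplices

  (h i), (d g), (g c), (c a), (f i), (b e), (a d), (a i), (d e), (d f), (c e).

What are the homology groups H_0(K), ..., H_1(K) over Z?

K has 9 vertices, 11 edges.
rank ∂_0 = 0, rank ∂_1 = 8 ⇒ b_0 = 9 − 0 − 8 = 1; all invariant factors of ∂_1 are 1 so no torsion. So H_0 ≅ Z.
rank ∂_1 = 8, rank ∂_2 = 0 ⇒ b_1 = 11 − 8 − 0 = 3. So H_1 ≅ Z^3.

H_0 ≅ Z,  H_1 ≅ Z^3.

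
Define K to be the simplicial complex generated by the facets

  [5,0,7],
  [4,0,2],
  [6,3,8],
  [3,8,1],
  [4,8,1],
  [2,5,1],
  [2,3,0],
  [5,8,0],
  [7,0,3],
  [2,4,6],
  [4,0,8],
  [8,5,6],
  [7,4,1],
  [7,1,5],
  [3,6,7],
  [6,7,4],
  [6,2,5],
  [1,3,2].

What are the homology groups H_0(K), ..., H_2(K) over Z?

K has 9 vertices, 27 edges, 18 triangles.
rank ∂_0 = 0, rank ∂_1 = 8 ⇒ b_0 = 9 − 0 − 8 = 1; all invariant factors of ∂_1 are 1 so no torsion. So H_0 ≅ Z.
rank ∂_1 = 8, rank ∂_2 = 17 ⇒ b_1 = 27 − 8 − 17 = 2; all invariant factors of ∂_2 are 1 so no torsion. So H_1 ≅ Z^2.
rank ∂_2 = 17, rank ∂_3 = 0 ⇒ b_2 = 18 − 17 − 0 = 1. So H_2 ≅ Z.

H_0 = Z,  H_1 = Z^2,  H_2 = Z.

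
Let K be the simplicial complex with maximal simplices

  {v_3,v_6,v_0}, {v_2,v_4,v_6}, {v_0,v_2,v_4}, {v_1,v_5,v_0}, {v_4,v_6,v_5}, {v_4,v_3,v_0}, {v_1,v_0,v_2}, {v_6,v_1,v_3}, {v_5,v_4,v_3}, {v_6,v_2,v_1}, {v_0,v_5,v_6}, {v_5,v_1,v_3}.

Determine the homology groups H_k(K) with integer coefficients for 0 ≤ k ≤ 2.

H_0 = Z,  H_1 = Z/2Z,  H_2 = 0.

Order the vertices as v_0 < v_1 < v_2 < v_3 < v_4 < v_5 < v_6. Listing each simplex with vertices in this order, K has dimension 2 with simplices:

  0-simplices (7): [v_0], [v_1], [v_2], [v_3], [v_4], [v_5], [v_6]
  1-simplices (18): (18 of them)
  2-simplices (12): (12 of them)

so the chain groups are C_0 ≅ Z^7, C_1 ≅ Z^18, C_2 ≅ Z^12.

The boundary map ∂_1: C_1 → C_0 is given by ∂[p,q] = [q] − [p]. For instance
  ∂[v_3,v_5] = [v_5] − [v_3].
The resulting 7×18 matrix has rank 6, and its Smith normal form has invariant factors (1,1,1,1,1,1).

Boundary ∂_2: C_2 → C_1 maps a triangle to the signed sum of its edges. For instance
  ∂[v_1,v_3,v_6] = [v_3,v_6] − [v_1,v_6] + [v_1,v_3],
  ∂[v_0,v_1,v_2] = [v_1,v_2] − [v_0,v_2] + [v_0,v_1].
The 18×12 boundary matrix has rank 12 and Smith normal form diag(1,1,1,1,1,1,1,1,1,1,1,2).

Reading off H_k = ker ∂_k / im ∂_{k+1}:

  H_0: rank C_0 − rank ∂_1 = 7 − 6 = 1, and the invariant factors of ∂_1 are all 1, so H_0 = Z.
  H_1: rank ker ∂_1 − rank ∂_2 = (18 − 6) − 12 = 0, and ∂_2 has invariant factor 2 > 1, so H_1 = Z/2Z.
  H_2: rank ker ∂_2 − rank ∂_3 = (12 − 12) − 0 = 0, and there is no ∂_3, so H_2 = 0.

As a check, the Euler characteristic is 7 − 18 + 12 = 1, which agrees with 1 − 0 + 0 = 1.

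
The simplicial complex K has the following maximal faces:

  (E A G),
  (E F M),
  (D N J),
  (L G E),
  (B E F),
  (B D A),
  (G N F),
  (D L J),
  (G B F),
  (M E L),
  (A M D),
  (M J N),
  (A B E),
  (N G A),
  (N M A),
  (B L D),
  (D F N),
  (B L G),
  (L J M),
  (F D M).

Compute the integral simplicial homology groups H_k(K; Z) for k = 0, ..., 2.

Order the vertices as A < B < D < E < F < G < J < L < M < N. Listing each simplex with vertices in this order, K has dimension 2 with simplices:

  0-simplices (10): A, B, D, E, F, G, J, L, M, N
  1-simplices (30): AB, AD, AE, AG, AM, AN, BD, BE, BF, BG, BL, DF, DJ, DL, DM, DN, EF, EG, EL, EM, FG, FM, FN, GL, GN, JL, JM, JN, LM, MN
  2-simplices (20): ABD, ABE, ADM, AEG, AGN, AMN, BDL, BEF, BFG, BGL, DFM, DFN, DJL, DJN, EFM, EGL, ELM, FGN, JLM, JMN

so the chain groups are C_0 ≅ Z^10, C_1 ≅ Z^30, C_2 ≅ Z^20.

Boundary ∂_1: C_1 → C_0 maps an edge to its endpoints' difference, ∂[p,q] = q − p.
As a 10×30 matrix over Z this has rank 9, with invariant factors (1,1,1,1,1,1,1,1,1).

The boundary map ∂_2: C_2 → C_1 maps a triangle to the signed sum of its edges. For instance
  ∂BFG = FG − BG + BF,
  ∂AMN = MN − AN + AM.
The resulting 30×20 matrix has rank 20, and its Smith normal form has invariant factors (1,1,1,1,1,1,1,1,1,1,1,1,1,1,1,1,1,1,1,2).

Computing H_k = (kernel of ∂_k) / (image of ∂_{k+1}):

  H_0: rank C_0 − rank ∂_1 = 10 − 9 = 1, and the invariant factors of ∂_1 are all 1, so H_0 ≅ Z.
  H_1: rank ker ∂_1 − rank ∂_2 = (30 − 9) − 20 = 1, and ∂_2 has invariant factor 2 > 1, so H_1 ≅ Z ⊕ Z_2.
  H_2: rank ker ∂_2 − rank ∂_3 = (20 − 20) − 0 = 0, and there is no ∂_3, so H_2 ≅ 0.

(K is a triangulation of the Klein bottle.)

H_0 = Z,  H_1 = Z ⊕ Z_2,  H_2 = 0.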